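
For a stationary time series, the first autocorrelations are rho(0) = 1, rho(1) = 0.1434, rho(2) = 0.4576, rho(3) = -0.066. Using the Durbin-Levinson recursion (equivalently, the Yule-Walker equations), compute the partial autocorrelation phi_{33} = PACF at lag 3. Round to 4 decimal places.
\phi_{33} = -0.2120

The PACF at lag k is phi_{kk}, the last component of the solution
to the Yule-Walker system G_k phi = r_k where
  (G_k)_{ij} = rho(|i - j|), (r_k)_i = rho(i), i,j = 1..k.
Equivalently, Durbin-Levinson gives phi_{kk} iteratively:
  phi_{11} = rho(1)
  phi_{kk} = [rho(k) - sum_{j=1..k-1} phi_{k-1,j} rho(k-j)]
            / [1 - sum_{j=1..k-1} phi_{k-1,j} rho(j)],
  phi_{k,j} = phi_{k-1,j} - phi_{kk} phi_{k-1,k-j},  j = 1..k-1.
Step k = 1:
  phi_11 = rho(1) = 0.1434.
Step k = 2:
  phi_22 = [rho(2) - phi_11 rho(1)] / [1 - phi_11 rho(1)] = [0.4576 - (0.1434)(0.1434)] / [1 - (0.1434)(0.1434)]
         = 0.43703644 / 0.97943644 = 0.446212.
  Update: phi_21 = phi_11 - phi_22 phi_11 = 0.1434 - (0.446212)(0.1434) = 0.079413.
Step k = 3:
  phi_33 = [rho(3) - phi_21 rho(2) - phi_22 rho(1)] / [1 - phi_21 rho(1) - phi_22 rho(2)]
    numerator   = -0.066 - (0.079413)(0.4576) - (0.446212)(0.1434) = -0.16632629
    denominator = 1 - (0.079413)(0.1434) - (0.446212)(0.4576) = 0.78442547
  phi_33 = -0.16632629 / 0.78442547 = -0.212.
Therefore phi_{33} = -0.2120.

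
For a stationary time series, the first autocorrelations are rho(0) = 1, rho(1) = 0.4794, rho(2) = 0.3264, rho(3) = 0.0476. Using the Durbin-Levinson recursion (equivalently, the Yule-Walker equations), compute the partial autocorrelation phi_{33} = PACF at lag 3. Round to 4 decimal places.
\phi_{33} = -0.1970

The PACF at lag k is phi_{kk}, the last component of the solution
to the Yule-Walker system G_k phi = r_k where
  (G_k)_{ij} = rho(|i - j|), (r_k)_i = rho(i), i,j = 1..k.
Equivalently, Durbin-Levinson gives phi_{kk} iteratively:
  phi_{11} = rho(1)
  phi_{kk} = [rho(k) - sum_{j=1..k-1} phi_{k-1,j} rho(k-j)]
            / [1 - sum_{j=1..k-1} phi_{k-1,j} rho(j)],
  phi_{k,j} = phi_{k-1,j} - phi_{kk} phi_{k-1,k-j},  j = 1..k-1.
Step k = 1:
  phi_11 = rho(1) = 0.4794.
Step k = 2:
  phi_22 = [rho(2) - phi_11 rho(1)] / [1 - phi_11 rho(1)] = [0.3264 - (0.4794)(0.4794)] / [1 - (0.4794)(0.4794)]
         = 0.09657564 / 0.77017564 = 0.125394.
  Update: phi_21 = phi_11 - phi_22 phi_11 = 0.4794 - (0.125394)(0.4794) = 0.419286.
Step k = 3:
  phi_33 = [rho(3) - phi_21 rho(2) - phi_22 rho(1)] / [1 - phi_21 rho(1) - phi_22 rho(2)]
    numerator   = 0.0476 - (0.419286)(0.3264) - (0.125394)(0.4794) = -0.14936897
    denominator = 1 - (0.419286)(0.4794) - (0.125394)(0.3264) = 0.7580656
  phi_33 = -0.14936897 / 0.7580656 = -0.197.
Therefore phi_{33} = -0.1970.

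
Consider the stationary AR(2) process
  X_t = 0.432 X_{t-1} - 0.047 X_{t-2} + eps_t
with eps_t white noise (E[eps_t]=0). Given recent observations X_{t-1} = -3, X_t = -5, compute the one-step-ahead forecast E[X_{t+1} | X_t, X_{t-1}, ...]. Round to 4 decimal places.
E[X_{t+1} \mid \mathcal F_t] = -2.0190

For an AR(p) model X_t = c + sum_i phi_i X_{t-i} + eps_t, the
one-step-ahead conditional mean is
  E[X_{t+1} | X_t, ...] = c + sum_i phi_i X_{t+1-i}.
Substitute known values:
  E[X_{t+1} | ...] = (0.432) * (-5) + (-0.047) * (-3)
                   = -2.0190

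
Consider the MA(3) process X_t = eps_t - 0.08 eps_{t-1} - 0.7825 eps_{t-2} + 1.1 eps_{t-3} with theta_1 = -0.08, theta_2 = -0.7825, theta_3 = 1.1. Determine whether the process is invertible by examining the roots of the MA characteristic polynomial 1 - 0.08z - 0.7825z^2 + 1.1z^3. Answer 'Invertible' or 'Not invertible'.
\text{Not invertible}

The MA(q) characteristic polynomial is P(z) = 1 - 0.08z - 0.7825z^2 + 1.1z^3.
Invertibility requires all roots to lie outside the unit circle, i.e. |z| > 1 for every root.
Degree 3: look for a simple real root z0 first, then factor out (1 - z/z0) and solve the remaining quadratic.
Testing z0 = -0.8: P(-0.8) = 1 + (-0.08)(-0.8) + (-0.7825)(-0.8)^2 + (1.1)(-0.8)^3
  = 1 + (0.064) + (-0.5008) + (-0.5632) = 0.  So z_0 = -0.8 is a root, |z_0| = 0.8.
Divide out the factor (1 + 1.25 z) = (1 - z/z0) (since 1/z0 = -1.25):
  P(z) = (1 + 1.25 z)(1 + (-1.33) z + (0.88) z^2)
  [check: z-coef -1.33 - (-1.25) = -0.08; z^2-coef 0.88 - (-1.25)(-1.33) = -0.7825; z^3-coef -(-1.25)(0.88) = 1.1.]
Remaining roots from the quadratic factor 1 + (-1.33) z + (0.88) z^2:
  Set 1 + (-1.33) z + (0.88) z^2 = 0, i.e. a z^2 + b z + c = 0 with a = 0.88, b = -1.33, c = 1.
  Discriminant D = b^2 - 4ac = (-1.33)^2 - 4*(0.88)*1 = 1.7689 - (3.52) = -1.7511.
  D < 0, so the roots are the complex-conjugate pair z = (-b +/- i sqrt(-D)) / (2a) = 0.7557 +/- 0.7519i.
  For a conjugate pair |z|^2 = z * conj(z) = (product of roots) = c/a = 1/(0.88) = 1.136364, so |z| = sqrt(1.136364) = 1.066 for both roots.
Moduli of all roots: 0.8000, 1.0660, 1.0660.
All moduli strictly greater than 1? No.
Verdict: Not invertible.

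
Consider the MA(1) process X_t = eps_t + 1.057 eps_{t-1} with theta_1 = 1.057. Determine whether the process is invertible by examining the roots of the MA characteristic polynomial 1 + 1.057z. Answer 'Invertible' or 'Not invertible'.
\text{Not invertible}

The MA(q) characteristic polynomial is P(z) = 1 + 1.057z.
Invertibility requires all roots to lie outside the unit circle, i.e. |z| > 1 for every root.
This is linear in z: 1 + (1.057) z = 0  =>  z = -1/(1.057) = -0.946074,  |z| = 0.946074.
Moduli of all roots: 0.9461.
All moduli strictly greater than 1? No.
Verdict: Not invertible.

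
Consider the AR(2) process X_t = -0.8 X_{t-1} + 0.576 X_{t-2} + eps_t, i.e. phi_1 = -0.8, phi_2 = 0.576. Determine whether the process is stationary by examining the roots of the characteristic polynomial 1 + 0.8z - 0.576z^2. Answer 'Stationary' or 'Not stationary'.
\text{Not stationary}

The AR(p) characteristic polynomial is P(z) = 1 + 0.8z - 0.576z^2.
Stationarity requires all roots to lie outside the unit circle, i.e. |z| > 1 for every root.
Set 1 + (0.8) z + (-0.576) z^2 = 0, i.e. a z^2 + b z + c = 0 with a = -0.576, b = 0.8, c = 1.
Discriminant D = b^2 - 4ac = (0.8)^2 - 4*(-0.576)*1 = 0.64 - (-2.304) = 2.944.
D >= 0, so the roots are real: z = (-b +/- sqrt(D)) / (2a) = (-0.8 +/- 1.715809) / (-1.152).
  z_1 = (-0.8 + 1.715809) / (-1.152) = -0.795,   |z_1| = 0.795.
  z_2 = (-0.8 - 1.715809) / (-1.152) = 2.1839,   |z_2| = 2.1839.
Moduli of all roots: 0.7950, 2.1839.
All moduli strictly greater than 1? No.
Verdict: Not stationary.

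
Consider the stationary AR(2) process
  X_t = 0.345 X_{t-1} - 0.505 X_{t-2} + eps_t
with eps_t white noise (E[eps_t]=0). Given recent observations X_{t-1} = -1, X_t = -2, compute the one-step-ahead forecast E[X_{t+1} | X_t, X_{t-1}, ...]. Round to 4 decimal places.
E[X_{t+1} \mid \mathcal F_t] = -0.1850

For an AR(p) model X_t = c + sum_i phi_i X_{t-i} + eps_t, the
one-step-ahead conditional mean is
  E[X_{t+1} | X_t, ...] = c + sum_i phi_i X_{t+1-i}.
Substitute known values:
  E[X_{t+1} | ...] = (0.345) * (-2) + (-0.505) * (-1)
                   = -0.1850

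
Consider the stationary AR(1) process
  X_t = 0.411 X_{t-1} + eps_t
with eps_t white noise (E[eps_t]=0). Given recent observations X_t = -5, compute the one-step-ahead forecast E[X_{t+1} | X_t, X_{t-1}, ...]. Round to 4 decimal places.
E[X_{t+1} \mid \mathcal F_t] = -2.0550

For an AR(p) model X_t = c + sum_i phi_i X_{t-i} + eps_t, the
one-step-ahead conditional mean is
  E[X_{t+1} | X_t, ...] = c + sum_i phi_i X_{t+1-i}.
Substitute known values:
  E[X_{t+1} | ...] = (0.411) * (-5)
                   = -2.0550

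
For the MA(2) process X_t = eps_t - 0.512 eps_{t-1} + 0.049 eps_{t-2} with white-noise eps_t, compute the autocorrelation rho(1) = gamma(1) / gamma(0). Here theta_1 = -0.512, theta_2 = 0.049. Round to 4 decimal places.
\rho(1) = -0.4247

For an MA(q) process with theta_0 = 1, the autocovariance is
  gamma(k) = sigma^2 * sum_{i=0..q-k} theta_i * theta_{i+k},
and rho(k) = gamma(k) / gamma(0). Sigma^2 cancels.
  numerator   = (1)*(-0.512) + (-0.512)*(0.049) = -0.537088.
  denominator = (1)^2 + (-0.512)^2 + (0.049)^2 = 1.264545.
  rho(1) = -0.537088 / 1.264545 = -0.4247.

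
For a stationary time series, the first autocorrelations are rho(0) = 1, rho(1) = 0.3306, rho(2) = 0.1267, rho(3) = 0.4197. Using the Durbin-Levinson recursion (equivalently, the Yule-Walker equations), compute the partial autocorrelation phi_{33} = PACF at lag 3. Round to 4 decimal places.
\phi_{33} = 0.4180

The PACF at lag k is phi_{kk}, the last component of the solution
to the Yule-Walker system G_k phi = r_k where
  (G_k)_{ij} = rho(|i - j|), (r_k)_i = rho(i), i,j = 1..k.
Equivalently, Durbin-Levinson gives phi_{kk} iteratively:
  phi_{11} = rho(1)
  phi_{kk} = [rho(k) - sum_{j=1..k-1} phi_{k-1,j} rho(k-j)]
            / [1 - sum_{j=1..k-1} phi_{k-1,j} rho(j)],
  phi_{k,j} = phi_{k-1,j} - phi_{kk} phi_{k-1,k-j},  j = 1..k-1.
Step k = 1:
  phi_11 = rho(1) = 0.3306.
Step k = 2:
  phi_22 = [rho(2) - phi_11 rho(1)] / [1 - phi_11 rho(1)] = [0.1267 - (0.3306)(0.3306)] / [1 - (0.3306)(0.3306)]
         = 0.01740364 / 0.89070364 = 0.019539.
  Update: phi_21 = phi_11 - phi_22 phi_11 = 0.3306 - (0.019539)(0.3306) = 0.32414.
Step k = 3:
  phi_33 = [rho(3) - phi_21 rho(2) - phi_22 rho(1)] / [1 - phi_21 rho(1) - phi_22 rho(2)]
    numerator   = 0.4197 - (0.32414)(0.1267) - (0.019539)(0.3306) = 0.37217176
    denominator = 1 - (0.32414)(0.3306) - (0.019539)(0.1267) = 0.89036359
  phi_33 = 0.37217176 / 0.89036359 = 0.418.
Therefore phi_{33} = 0.4180.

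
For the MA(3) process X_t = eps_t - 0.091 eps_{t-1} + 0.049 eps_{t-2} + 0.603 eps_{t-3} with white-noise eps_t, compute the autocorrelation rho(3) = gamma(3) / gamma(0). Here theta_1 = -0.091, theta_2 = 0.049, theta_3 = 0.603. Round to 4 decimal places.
\rho(3) = 0.4388

For an MA(q) process with theta_0 = 1, the autocovariance is
  gamma(k) = sigma^2 * sum_{i=0..q-k} theta_i * theta_{i+k},
and rho(k) = gamma(k) / gamma(0). Sigma^2 cancels.
  numerator   = (1)*(0.603) = 0.603.
  denominator = (1)^2 + (-0.091)^2 + (0.049)^2 + (0.603)^2 = 1.374291.
  rho(3) = 0.603 / 1.374291 = 0.4388.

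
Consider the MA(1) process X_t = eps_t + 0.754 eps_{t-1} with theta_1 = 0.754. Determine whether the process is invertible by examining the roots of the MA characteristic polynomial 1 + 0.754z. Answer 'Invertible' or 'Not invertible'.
\text{Invertible}

The MA(q) characteristic polynomial is P(z) = 1 + 0.754z.
Invertibility requires all roots to lie outside the unit circle, i.e. |z| > 1 for every root.
This is linear in z: 1 + (0.754) z = 0  =>  z = -1/(0.754) = -1.32626,  |z| = 1.32626.
Moduli of all roots: 1.3263.
All moduli strictly greater than 1? Yes.
Verdict: Invertible.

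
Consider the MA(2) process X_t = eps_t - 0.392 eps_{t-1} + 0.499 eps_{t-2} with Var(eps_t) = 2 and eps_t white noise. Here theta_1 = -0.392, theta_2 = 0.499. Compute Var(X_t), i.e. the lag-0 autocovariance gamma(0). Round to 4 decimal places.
\gamma(0) = 2.8053

For an MA(q) process X_t = eps_t + sum_i theta_i eps_{t-i} with
Var(eps_t) = sigma^2, the variance is
  gamma(0) = sigma^2 * (1 + sum_i theta_i^2).
  sum_i theta_i^2 = (-0.392)^2 + (0.499)^2 = 0.153664 + 0.249001 = 0.402665.
  gamma(0) = 2 * (1 + 0.402665) = 2 * 1.402665 = 2.80533, which rounds to 2.8053.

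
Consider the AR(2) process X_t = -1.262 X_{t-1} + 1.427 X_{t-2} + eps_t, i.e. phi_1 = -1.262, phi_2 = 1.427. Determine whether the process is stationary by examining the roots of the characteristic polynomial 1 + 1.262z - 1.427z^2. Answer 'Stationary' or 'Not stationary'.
\text{Not stationary}

The AR(p) characteristic polynomial is P(z) = 1 + 1.262z - 1.427z^2.
Stationarity requires all roots to lie outside the unit circle, i.e. |z| > 1 for every root.
Set 1 + (1.262) z + (-1.427) z^2 = 0, i.e. a z^2 + b z + c = 0 with a = -1.427, b = 1.262, c = 1.
Discriminant D = b^2 - 4ac = (1.262)^2 - 4*(-1.427)*1 = 1.592644 - (-5.708) = 7.300644.
D >= 0, so the roots are real: z = (-b +/- sqrt(D)) / (2a) = (-1.262 +/- 2.70197) / (-2.854).
  z_1 = (-1.262 + 2.70197) / (-2.854) = -0.5045,   |z_1| = 0.5045.
  z_2 = (-1.262 - 2.70197) / (-2.854) = 1.3889,   |z_2| = 1.3889.
Moduli of all roots: 0.5045, 1.3889.
All moduli strictly greater than 1? No.
Verdict: Not stationary.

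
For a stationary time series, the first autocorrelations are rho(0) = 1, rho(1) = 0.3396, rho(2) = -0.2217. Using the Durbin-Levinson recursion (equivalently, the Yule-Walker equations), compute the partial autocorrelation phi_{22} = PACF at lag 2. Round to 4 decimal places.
\phi_{22} = -0.3810

The PACF at lag k is phi_{kk}, the last component of the solution
to the Yule-Walker system G_k phi = r_k where
  (G_k)_{ij} = rho(|i - j|), (r_k)_i = rho(i), i,j = 1..k.
Equivalently, Durbin-Levinson gives phi_{kk} iteratively:
  phi_{11} = rho(1)
  phi_{kk} = [rho(k) - sum_{j=1..k-1} phi_{k-1,j} rho(k-j)]
            / [1 - sum_{j=1..k-1} phi_{k-1,j} rho(j)],
  phi_{k,j} = phi_{k-1,j} - phi_{kk} phi_{k-1,k-j},  j = 1..k-1.
Step k = 1:
  phi_11 = rho(1) = 0.3396.
Step k = 2:
  phi_22 = [rho(2) - phi_11 rho(1)] / [1 - phi_11 rho(1)] = [-0.2217 - (0.3396)(0.3396)] / [1 - (0.3396)(0.3396)]
         = -0.33702816 / 0.88467184 = -0.381.
Therefore phi_{22} = -0.3810.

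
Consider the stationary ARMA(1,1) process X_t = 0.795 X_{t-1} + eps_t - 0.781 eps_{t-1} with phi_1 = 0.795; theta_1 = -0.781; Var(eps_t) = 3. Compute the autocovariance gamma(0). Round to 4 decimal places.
\gamma(0) = 3.0016

Multiply the model equation by X_{t-k} and take expectations. With theta_0 = psi_0 = 1 and psi_j the MA(infinity) weights, this gives
  gamma(k) - sum_i phi_i gamma(k-i) = c_k,
  c_k = sigma^2 * sum_{j=k..q} theta_j psi_{j-k}   (c_k = 0 for k > q),
using gamma(-m) = gamma(m).
psi-weights needed (psi_j = theta_j + sum_i phi_i psi_{j-i}):
  psi_1 = theta_1 + phi_1 = -0.781 + (0.795) = 0.014
Right-hand sides:
  c_0 = sigma^2 (1 + theta_1 psi_1) = 3 * (1 + (-0.781)(0.014)) = 3 * 0.989066 = 2.967198
  c_1 = sigma^2 theta_1 = 3 * (-0.781) = -2.343
  c_2 = 0
Equations for k = 0 and k = 1 (AR order 1):
  gamma(0) = phi_1 gamma(1) + c_0
  gamma(1) = phi_1 gamma(0) + c_1
Substituting the second into the first: gamma(0) (1 - phi_1^2) = c_0 + phi_1 c_1, so
  gamma(0) = (c_0 + phi_1 c_1) / (1 - phi_1^2) = (2.967198 + (0.795)(-2.343)) / (1 - (0.795)^2) = 1.104513 / 0.367975 = 3.001598.
Therefore gamma(0) = 3.0016 (to 4 decimal places).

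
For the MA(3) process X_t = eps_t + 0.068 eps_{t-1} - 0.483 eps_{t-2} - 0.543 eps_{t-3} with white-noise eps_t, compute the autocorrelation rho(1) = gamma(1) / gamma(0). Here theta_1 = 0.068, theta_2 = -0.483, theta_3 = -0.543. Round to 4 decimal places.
\rho(1) = 0.1940

For an MA(q) process with theta_0 = 1, the autocovariance is
  gamma(k) = sigma^2 * sum_{i=0..q-k} theta_i * theta_{i+k},
and rho(k) = gamma(k) / gamma(0). Sigma^2 cancels.
  numerator   = (1)*(0.068) + (0.068)*(-0.483) + (-0.483)*(-0.543) = 0.297425.
  denominator = (1)^2 + (0.068)^2 + (-0.483)^2 + (-0.543)^2 = 1.532762.
  rho(1) = 0.297425 / 1.532762 = 0.1940.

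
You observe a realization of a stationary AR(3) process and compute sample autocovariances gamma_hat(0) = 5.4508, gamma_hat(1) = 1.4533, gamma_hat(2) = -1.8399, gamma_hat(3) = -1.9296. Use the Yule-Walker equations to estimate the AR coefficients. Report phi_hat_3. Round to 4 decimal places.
\hat\phi_{3} = -0.1430

The Yule-Walker equations for an AR(p) process read, in matrix form,
  Gamma_p phi = r_p,   with   (Gamma_p)_{ij} = gamma(|i - j|),
                       (r_p)_i = gamma(i),   i,j = 1..p.
Substitute the sample gammas (Toeplitz matrix and right-hand side of size 3):
  Gamma_p = [[5.4508, 1.4533, -1.8399], [1.4533, 5.4508, 1.4533], [-1.8399, 1.4533, 5.4508]]
  r_p     = [1.4533, -1.8399, -1.9296]
Written out (R1..R3):
  (R1) 5.4508 phi_1 + 1.4533 phi_2 - 1.8399 phi_3 = 1.4533
  (R2) 1.4533 phi_1 + 5.4508 phi_2 + 1.4533 phi_3 = -1.8399
  (R3) -1.8399 phi_1 + 1.4533 phi_2 + 5.4508 phi_3 = -1.9296
Gaussian elimination:
  R2 <- R2 - (1.4533/5.4508) R1 = R2 - (0.266621) R1:  5.063319 phi_2 + 1.943857 phi_3 = -2.227381
  R3 <- R3 - (-1.8399/5.4508) R1 = R3 - (-0.337547) R1:  1.943857 phi_2 + 4.829748 phi_3 = -1.439043
  R3 <- R3 - (1.943857/5.063319) R2 = R3 - (0.38391) R2:  4.083482 phi_3 = -0.58393
Back-substitution:
  phi_hat_3 = -0.58393 / 4.083482 = -0.142998
  phi_hat_2 = (-2.227381 - (1.943857)(-0.142998)) / 5.063319 = -0.385007
  phi_hat_1 = (1.4533 - (1.4533)(-0.385007) - (-1.8399)(-0.142998)) / 5.4508 = 0.321004
So phi_hat = [0.3210, -0.3850, -0.1430].
Therefore phi_hat_3 = -0.1430.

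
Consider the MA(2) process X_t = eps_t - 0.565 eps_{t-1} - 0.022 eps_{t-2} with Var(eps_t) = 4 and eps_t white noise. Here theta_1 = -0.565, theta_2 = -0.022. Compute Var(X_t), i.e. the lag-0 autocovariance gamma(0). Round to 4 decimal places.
\gamma(0) = 5.2788

For an MA(q) process X_t = eps_t + sum_i theta_i eps_{t-i} with
Var(eps_t) = sigma^2, the variance is
  gamma(0) = sigma^2 * (1 + sum_i theta_i^2).
  sum_i theta_i^2 = (-0.565)^2 + (-0.022)^2 = 0.319225 + 0.000484 = 0.319709.
  gamma(0) = 4 * (1 + 0.319709) = 4 * 1.319709 = 5.278836, which rounds to 5.2788.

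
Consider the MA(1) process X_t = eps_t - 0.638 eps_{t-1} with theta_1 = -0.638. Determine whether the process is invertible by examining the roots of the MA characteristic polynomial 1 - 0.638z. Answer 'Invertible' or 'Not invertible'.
\text{Invertible}

The MA(q) characteristic polynomial is P(z) = 1 - 0.638z.
Invertibility requires all roots to lie outside the unit circle, i.e. |z| > 1 for every root.
This is linear in z: 1 + (-0.638) z = 0  =>  z = -1/(-0.638) = 1.567398,  |z| = 1.567398.
Moduli of all roots: 1.5674.
All moduli strictly greater than 1? Yes.
Verdict: Invertible.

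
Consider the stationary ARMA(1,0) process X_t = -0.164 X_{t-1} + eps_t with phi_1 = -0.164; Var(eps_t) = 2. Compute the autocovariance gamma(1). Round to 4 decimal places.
\gamma(1) = -0.3371

Multiply the model equation by X_{t-k} and take expectations. With theta_0 = psi_0 = 1 and psi_j the MA(infinity) weights, this gives
  gamma(k) - sum_i phi_i gamma(k-i) = c_k,
  c_k = sigma^2 * sum_{j=k..q} theta_j psi_{j-k}   (c_k = 0 for k > q),
using gamma(-m) = gamma(m).
Pure AR (q = 0): c_0 = sigma^2 = 2, c_k = 0 for k >= 1.
Equations for k = 0 and k = 1 (AR order 1):
  gamma(0) = phi_1 gamma(1) + c_0
  gamma(1) = phi_1 gamma(0) + c_1
Substituting the second into the first: gamma(0) (1 - phi_1^2) = c_0 + phi_1 c_1, so
  gamma(0) = c_0 / (1 - phi_1^2) = 2 / (1 - (-0.164)^2) = 2 / 0.973104 = 2.055279.
  gamma(1) = phi_1 gamma(0) = (-0.164)(2.055279) = -0.337066.
Therefore gamma(1) = -0.3371 (to 4 decimal places).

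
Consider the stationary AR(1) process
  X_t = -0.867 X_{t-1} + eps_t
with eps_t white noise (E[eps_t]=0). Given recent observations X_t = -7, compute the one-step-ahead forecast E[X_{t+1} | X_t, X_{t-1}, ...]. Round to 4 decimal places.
E[X_{t+1} \mid \mathcal F_t] = 6.0690

For an AR(p) model X_t = c + sum_i phi_i X_{t-i} + eps_t, the
one-step-ahead conditional mean is
  E[X_{t+1} | X_t, ...] = c + sum_i phi_i X_{t+1-i}.
Substitute known values:
  E[X_{t+1} | ...] = (-0.867) * (-7)
                   = 6.0690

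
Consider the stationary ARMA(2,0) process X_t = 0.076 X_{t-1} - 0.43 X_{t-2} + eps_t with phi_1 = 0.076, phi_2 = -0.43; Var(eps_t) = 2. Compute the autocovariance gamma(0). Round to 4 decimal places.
\gamma(0) = 2.4606

Multiply the model equation by X_{t-k} and take expectations. With theta_0 = psi_0 = 1 and psi_j the MA(infinity) weights, this gives
  gamma(k) - sum_i phi_i gamma(k-i) = c_k,
  c_k = sigma^2 * sum_{j=k..q} theta_j psi_{j-k}   (c_k = 0 for k > q),
using gamma(-m) = gamma(m).
Pure AR (q = 0): c_0 = sigma^2 = 2, c_k = 0 for k >= 1.
Equations for k = 0, 1, 2 (AR order 2, c_2 = 0):
  (E0) gamma(0) = phi_1 gamma(1) + phi_2 gamma(2) + c_0
  (E1) gamma(1) = phi_1 gamma(0) + phi_2 gamma(1) + c_1
  (E2) gamma(2) = phi_1 gamma(1) + phi_2 gamma(0)
From (E1): gamma(1) = A gamma(0) + B with
  A = phi_1 / (1 - phi_2) = 0.076 / 1.43 = 0.053147,   B = c_1 / (1 - phi_2) = 0 / 1.43 = 0.
Insert (E2) into (E0): gamma(0) (1 - phi_2^2) = phi_1 (1 + phi_2) gamma(1) + c_0.
  phi_1 (1 + phi_2) = (0.076)(0.57) = 0.04332,   1 - phi_2^2 = 0.8151.
Replace gamma(1) by A gamma(0) + B and collect gamma(0):
  gamma(0) [0.8151 - (0.04332)(0.053147)] = c_0 = 2
  gamma(0) * 0.812798 = 2
  gamma(0) = 2 / 0.812798 = 2.460637.
Therefore gamma(0) = 2.4606 (to 4 decimal places).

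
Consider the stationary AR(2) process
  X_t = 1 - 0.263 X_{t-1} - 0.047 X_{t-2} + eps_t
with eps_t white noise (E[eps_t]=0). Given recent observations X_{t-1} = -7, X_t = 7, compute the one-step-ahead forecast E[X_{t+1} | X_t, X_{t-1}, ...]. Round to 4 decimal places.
E[X_{t+1} \mid \mathcal F_t] = -0.5120

For an AR(p) model X_t = c + sum_i phi_i X_{t-i} + eps_t, the
one-step-ahead conditional mean is
  E[X_{t+1} | X_t, ...] = c + sum_i phi_i X_{t+1-i}.
Substitute known values:
  E[X_{t+1} | ...] = 1 + (-0.263) * (7) + (-0.047) * (-7)
                   = -0.5120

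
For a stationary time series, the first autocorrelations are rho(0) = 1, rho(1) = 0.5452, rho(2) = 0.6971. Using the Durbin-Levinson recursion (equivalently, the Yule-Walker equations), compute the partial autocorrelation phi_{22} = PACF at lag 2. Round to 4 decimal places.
\phi_{22} = 0.5690

The PACF at lag k is phi_{kk}, the last component of the solution
to the Yule-Walker system G_k phi = r_k where
  (G_k)_{ij} = rho(|i - j|), (r_k)_i = rho(i), i,j = 1..k.
Equivalently, Durbin-Levinson gives phi_{kk} iteratively:
  phi_{11} = rho(1)
  phi_{kk} = [rho(k) - sum_{j=1..k-1} phi_{k-1,j} rho(k-j)]
            / [1 - sum_{j=1..k-1} phi_{k-1,j} rho(j)],
  phi_{k,j} = phi_{k-1,j} - phi_{kk} phi_{k-1,k-j},  j = 1..k-1.
Step k = 1:
  phi_11 = rho(1) = 0.5452.
Step k = 2:
  phi_22 = [rho(2) - phi_11 rho(1)] / [1 - phi_11 rho(1)] = [0.6971 - (0.5452)(0.5452)] / [1 - (0.5452)(0.5452)]
         = 0.39985696 / 0.70275696 = 0.569.
Therefore phi_{22} = 0.5690.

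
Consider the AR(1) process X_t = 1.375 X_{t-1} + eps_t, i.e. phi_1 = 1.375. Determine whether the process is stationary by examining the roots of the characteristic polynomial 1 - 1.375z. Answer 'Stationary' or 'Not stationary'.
\text{Not stationary}

The AR(p) characteristic polynomial is P(z) = 1 - 1.375z.
Stationarity requires all roots to lie outside the unit circle, i.e. |z| > 1 for every root.
This is linear in z: 1 + (-1.375) z = 0  =>  z = -1/(-1.375) = 0.727273,  |z| = 0.727273.
Moduli of all roots: 0.7273.
All moduli strictly greater than 1? No.
Verdict: Not stationary.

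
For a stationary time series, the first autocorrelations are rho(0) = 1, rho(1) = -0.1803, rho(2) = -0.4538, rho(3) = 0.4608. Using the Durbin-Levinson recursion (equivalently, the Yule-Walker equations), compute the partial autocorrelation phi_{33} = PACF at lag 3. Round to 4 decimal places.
\phi_{33} = 0.3419

The PACF at lag k is phi_{kk}, the last component of the solution
to the Yule-Walker system G_k phi = r_k where
  (G_k)_{ij} = rho(|i - j|), (r_k)_i = rho(i), i,j = 1..k.
Equivalently, Durbin-Levinson gives phi_{kk} iteratively:
  phi_{11} = rho(1)
  phi_{kk} = [rho(k) - sum_{j=1..k-1} phi_{k-1,j} rho(k-j)]
            / [1 - sum_{j=1..k-1} phi_{k-1,j} rho(j)],
  phi_{k,j} = phi_{k-1,j} - phi_{kk} phi_{k-1,k-j},  j = 1..k-1.
Step k = 1:
  phi_11 = rho(1) = -0.1803.
Step k = 2:
  phi_22 = [rho(2) - phi_11 rho(1)] / [1 - phi_11 rho(1)] = [-0.4538 - (-0.1803)(-0.1803)] / [1 - (-0.1803)(-0.1803)]
         = -0.48630809 / 0.96749191 = -0.502648.
  Update: phi_21 = phi_11 - phi_22 phi_11 = -0.1803 - (-0.502648)(-0.1803) = -0.270927.
Step k = 3:
  phi_33 = [rho(3) - phi_21 rho(2) - phi_22 rho(1)] / [1 - phi_21 rho(1) - phi_22 rho(2)]
    numerator   = 0.4608 - (-0.270927)(-0.4538) - (-0.502648)(-0.1803) = 0.24722564
    denominator = 1 - (-0.270927)(-0.1803) - (-0.502648)(-0.4538) = 0.72305001
  phi_33 = 0.24722564 / 0.72305001 = 0.3419.
Therefore phi_{33} = 0.3419.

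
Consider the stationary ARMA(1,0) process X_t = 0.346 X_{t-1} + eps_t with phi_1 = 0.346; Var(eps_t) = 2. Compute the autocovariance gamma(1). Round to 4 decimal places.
\gamma(1) = 0.7861

Multiply the model equation by X_{t-k} and take expectations. With theta_0 = psi_0 = 1 and psi_j the MA(infinity) weights, this gives
  gamma(k) - sum_i phi_i gamma(k-i) = c_k,
  c_k = sigma^2 * sum_{j=k..q} theta_j psi_{j-k}   (c_k = 0 for k > q),
using gamma(-m) = gamma(m).
Pure AR (q = 0): c_0 = sigma^2 = 2, c_k = 0 for k >= 1.
Equations for k = 0 and k = 1 (AR order 1):
  gamma(0) = phi_1 gamma(1) + c_0
  gamma(1) = phi_1 gamma(0) + c_1
Substituting the second into the first: gamma(0) (1 - phi_1^2) = c_0 + phi_1 c_1, so
  gamma(0) = c_0 / (1 - phi_1^2) = 2 / (1 - (0.346)^2) = 2 / 0.880284 = 2.271994.
  gamma(1) = phi_1 gamma(0) = (0.346)(2.271994) = 0.78611.
Therefore gamma(1) = 0.7861 (to 4 decimal places).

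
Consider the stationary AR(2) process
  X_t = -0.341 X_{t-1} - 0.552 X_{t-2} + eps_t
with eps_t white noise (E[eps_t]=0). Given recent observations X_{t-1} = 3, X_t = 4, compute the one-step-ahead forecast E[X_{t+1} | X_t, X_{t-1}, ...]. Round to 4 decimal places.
E[X_{t+1} \mid \mathcal F_t] = -3.0200

For an AR(p) model X_t = c + sum_i phi_i X_{t-i} + eps_t, the
one-step-ahead conditional mean is
  E[X_{t+1} | X_t, ...] = c + sum_i phi_i X_{t+1-i}.
Substitute known values:
  E[X_{t+1} | ...] = (-0.341) * (4) + (-0.552) * (3)
                   = -3.0200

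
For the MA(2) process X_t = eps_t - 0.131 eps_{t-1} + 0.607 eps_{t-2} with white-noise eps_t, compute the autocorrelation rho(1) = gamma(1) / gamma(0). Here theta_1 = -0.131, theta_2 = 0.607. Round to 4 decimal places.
\rho(1) = -0.1519

For an MA(q) process with theta_0 = 1, the autocovariance is
  gamma(k) = sigma^2 * sum_{i=0..q-k} theta_i * theta_{i+k},
and rho(k) = gamma(k) / gamma(0). Sigma^2 cancels.
  numerator   = (1)*(-0.131) + (-0.131)*(0.607) = -0.210517.
  denominator = (1)^2 + (-0.131)^2 + (0.607)^2 = 1.38561.
  rho(1) = -0.210517 / 1.38561 = -0.1519.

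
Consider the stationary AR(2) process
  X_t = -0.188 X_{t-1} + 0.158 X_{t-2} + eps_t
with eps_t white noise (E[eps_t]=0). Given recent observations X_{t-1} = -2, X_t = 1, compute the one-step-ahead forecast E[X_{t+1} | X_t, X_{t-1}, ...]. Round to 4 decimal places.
E[X_{t+1} \mid \mathcal F_t] = -0.5040

For an AR(p) model X_t = c + sum_i phi_i X_{t-i} + eps_t, the
one-step-ahead conditional mean is
  E[X_{t+1} | X_t, ...] = c + sum_i phi_i X_{t+1-i}.
Substitute known values:
  E[X_{t+1} | ...] = (-0.188) * (1) + (0.158) * (-2)
                   = -0.5040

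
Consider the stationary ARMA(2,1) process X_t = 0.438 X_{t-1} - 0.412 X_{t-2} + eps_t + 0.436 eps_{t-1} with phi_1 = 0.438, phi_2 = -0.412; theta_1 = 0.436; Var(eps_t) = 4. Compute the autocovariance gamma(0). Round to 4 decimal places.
\gamma(0) = 7.7860

Multiply the model equation by X_{t-k} and take expectations. With theta_0 = psi_0 = 1 and psi_j the MA(infinity) weights, this gives
  gamma(k) - sum_i phi_i gamma(k-i) = c_k,
  c_k = sigma^2 * sum_{j=k..q} theta_j psi_{j-k}   (c_k = 0 for k > q),
using gamma(-m) = gamma(m).
psi-weights needed (psi_j = theta_j + sum_i phi_i psi_{j-i}):
  psi_1 = theta_1 + phi_1 = 0.436 + (0.438) = 0.874
Right-hand sides:
  c_0 = sigma^2 (1 + theta_1 psi_1) = 4 * (1 + (0.436)(0.874)) = 4 * 1.381064 = 5.524256
  c_1 = sigma^2 theta_1 = 4 * (0.436) = 1.744
  c_2 = 0
Equations for k = 0, 1, 2 (AR order 2, c_2 = 0):
  (E0) gamma(0) = phi_1 gamma(1) + phi_2 gamma(2) + c_0
  (E1) gamma(1) = phi_1 gamma(0) + phi_2 gamma(1) + c_1
  (E2) gamma(2) = phi_1 gamma(1) + phi_2 gamma(0)
From (E1): gamma(1) = A gamma(0) + B with
  A = phi_1 / (1 - phi_2) = 0.438 / 1.412 = 0.310198,   B = c_1 / (1 - phi_2) = 1.744 / 1.412 = 1.235127.
Insert (E2) into (E0): gamma(0) (1 - phi_2^2) = phi_1 (1 + phi_2) gamma(1) + c_0.
  phi_1 (1 + phi_2) = (0.438)(0.588) = 0.257544,   1 - phi_2^2 = 0.830256.
Replace gamma(1) by A gamma(0) + B and collect gamma(0):
  gamma(0) [0.830256 - (0.257544)(0.310198)] = (0.257544)(1.235127) + 5.524256
  gamma(0) * 0.750366 = 5.842356
  gamma(0) = 5.842356 / 0.750366 = 7.786005.
Therefore gamma(0) = 7.7860 (to 4 decimal places).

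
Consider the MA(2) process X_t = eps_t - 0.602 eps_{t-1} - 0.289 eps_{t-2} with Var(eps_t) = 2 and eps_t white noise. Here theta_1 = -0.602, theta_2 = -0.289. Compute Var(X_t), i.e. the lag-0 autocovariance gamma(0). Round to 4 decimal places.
\gamma(0) = 2.8919

For an MA(q) process X_t = eps_t + sum_i theta_i eps_{t-i} with
Var(eps_t) = sigma^2, the variance is
  gamma(0) = sigma^2 * (1 + sum_i theta_i^2).
  sum_i theta_i^2 = (-0.602)^2 + (-0.289)^2 = 0.362404 + 0.083521 = 0.445925.
  gamma(0) = 2 * (1 + 0.445925) = 2 * 1.445925 = 2.89185, which rounds to 2.8919.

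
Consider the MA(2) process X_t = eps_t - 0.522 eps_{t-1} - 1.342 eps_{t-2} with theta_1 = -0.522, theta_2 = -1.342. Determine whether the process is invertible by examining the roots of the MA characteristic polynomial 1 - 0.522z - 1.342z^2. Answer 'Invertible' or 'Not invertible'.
\text{Not invertible}

The MA(q) characteristic polynomial is P(z) = 1 - 0.522z - 1.342z^2.
Invertibility requires all roots to lie outside the unit circle, i.e. |z| > 1 for every root.
Set 1 + (-0.522) z + (-1.342) z^2 = 0, i.e. a z^2 + b z + c = 0 with a = -1.342, b = -0.522, c = 1.
Discriminant D = b^2 - 4ac = (-0.522)^2 - 4*(-1.342)*1 = 0.272484 - (-5.368) = 5.640484.
D >= 0, so the roots are real: z = (-b +/- sqrt(D)) / (2a) = (0.522 +/- 2.37497) / (-2.684).
  z_1 = (0.522 + 2.37497) / (-2.684) = -1.0793,   |z_1| = 1.0793.
  z_2 = (0.522 - 2.37497) / (-2.684) = 0.6904,   |z_2| = 0.6904.
Moduli of all roots: 1.0793, 0.6904.
All moduli strictly greater than 1? No.
Verdict: Not invertible.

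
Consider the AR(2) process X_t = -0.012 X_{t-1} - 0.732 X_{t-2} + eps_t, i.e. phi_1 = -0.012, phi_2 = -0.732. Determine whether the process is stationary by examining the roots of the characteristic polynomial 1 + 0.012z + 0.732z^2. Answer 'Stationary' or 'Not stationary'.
\text{Stationary}

The AR(p) characteristic polynomial is P(z) = 1 + 0.012z + 0.732z^2.
Stationarity requires all roots to lie outside the unit circle, i.e. |z| > 1 for every root.
Set 1 + (0.012) z + (0.732) z^2 = 0, i.e. a z^2 + b z + c = 0 with a = 0.732, b = 0.012, c = 1.
Discriminant D = b^2 - 4ac = (0.012)^2 - 4*(0.732)*1 = 0.000144 - (2.928) = -2.927856.
D < 0, so the roots are the complex-conjugate pair z = (-b +/- i sqrt(-D)) / (2a) = -0.0082 +/- 1.1688i.
For a conjugate pair |z|^2 = z * conj(z) = (product of roots) = c/a = 1/(0.732) = 1.36612, so |z| = sqrt(1.36612) = 1.1688 for both roots.
Moduli of all roots: 1.1688, 1.1688.
All moduli strictly greater than 1? Yes.
Verdict: Stationary.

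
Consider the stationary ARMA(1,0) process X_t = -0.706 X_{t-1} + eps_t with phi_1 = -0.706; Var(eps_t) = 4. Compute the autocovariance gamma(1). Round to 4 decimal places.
\gamma(1) = -5.6304

Multiply the model equation by X_{t-k} and take expectations. With theta_0 = psi_0 = 1 and psi_j the MA(infinity) weights, this gives
  gamma(k) - sum_i phi_i gamma(k-i) = c_k,
  c_k = sigma^2 * sum_{j=k..q} theta_j psi_{j-k}   (c_k = 0 for k > q),
using gamma(-m) = gamma(m).
Pure AR (q = 0): c_0 = sigma^2 = 4, c_k = 0 for k >= 1.
Equations for k = 0 and k = 1 (AR order 1):
  gamma(0) = phi_1 gamma(1) + c_0
  gamma(1) = phi_1 gamma(0) + c_1
Substituting the second into the first: gamma(0) (1 - phi_1^2) = c_0 + phi_1 c_1, so
  gamma(0) = c_0 / (1 - phi_1^2) = 4 / (1 - (-0.706)^2) = 4 / 0.501564 = 7.975054.
  gamma(1) = phi_1 gamma(0) = (-0.706)(7.975054) = -5.630388.
Therefore gamma(1) = -5.6304 (to 4 decimal places).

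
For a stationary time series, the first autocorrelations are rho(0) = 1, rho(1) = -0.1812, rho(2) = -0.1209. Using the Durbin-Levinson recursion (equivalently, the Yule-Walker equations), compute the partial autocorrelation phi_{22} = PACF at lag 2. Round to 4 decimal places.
\phi_{22} = -0.1590

The PACF at lag k is phi_{kk}, the last component of the solution
to the Yule-Walker system G_k phi = r_k where
  (G_k)_{ij} = rho(|i - j|), (r_k)_i = rho(i), i,j = 1..k.
Equivalently, Durbin-Levinson gives phi_{kk} iteratively:
  phi_{11} = rho(1)
  phi_{kk} = [rho(k) - sum_{j=1..k-1} phi_{k-1,j} rho(k-j)]
            / [1 - sum_{j=1..k-1} phi_{k-1,j} rho(j)],
  phi_{k,j} = phi_{k-1,j} - phi_{kk} phi_{k-1,k-j},  j = 1..k-1.
Step k = 1:
  phi_11 = rho(1) = -0.1812.
Step k = 2:
  phi_22 = [rho(2) - phi_11 rho(1)] / [1 - phi_11 rho(1)] = [-0.1209 - (-0.1812)(-0.1812)] / [1 - (-0.1812)(-0.1812)]
         = -0.15373344 / 0.96716656 = -0.159.
Therefore phi_{22} = -0.1590.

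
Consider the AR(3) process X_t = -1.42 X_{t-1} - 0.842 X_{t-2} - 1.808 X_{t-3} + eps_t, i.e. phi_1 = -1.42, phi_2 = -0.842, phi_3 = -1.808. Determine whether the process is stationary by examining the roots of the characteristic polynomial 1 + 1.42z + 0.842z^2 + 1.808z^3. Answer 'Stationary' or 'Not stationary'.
\text{Not stationary}

The AR(p) characteristic polynomial is P(z) = 1 + 1.42z + 0.842z^2 + 1.808z^3.
Stationarity requires all roots to lie outside the unit circle, i.e. |z| > 1 for every root.
Degree 3: look for a simple real root z0 first, then factor out (1 - z/z0) and solve the remaining quadratic.
Testing z0 = -0.625: P(-0.625) = 1 + (1.42)(-0.625) + (0.842)(-0.625)^2 + (1.808)(-0.625)^3
  = 1 + (-0.8875) + (0.328906) + (-0.441406) = 0.  So z_0 = -0.625 is a root, |z_0| = 0.625.
Divide out the factor (1 + 1.6 z) = (1 - z/z0) (since 1/z0 = -1.6):
  P(z) = (1 + 1.6 z)(1 + (-0.18) z + (1.13) z^2)
  [check: z-coef -0.18 - (-1.6) = 1.42; z^2-coef 1.13 - (-1.6)(-0.18) = 0.842; z^3-coef -(-1.6)(1.13) = 1.808.]
Remaining roots from the quadratic factor 1 + (-0.18) z + (1.13) z^2:
  Set 1 + (-0.18) z + (1.13) z^2 = 0, i.e. a z^2 + b z + c = 0 with a = 1.13, b = -0.18, c = 1.
  Discriminant D = b^2 - 4ac = (-0.18)^2 - 4*(1.13)*1 = 0.0324 - (4.52) = -4.4876.
  D < 0, so the roots are the complex-conjugate pair z = (-b +/- i sqrt(-D)) / (2a) = 0.0796 +/- 0.9373i.
  For a conjugate pair |z|^2 = z * conj(z) = (product of roots) = c/a = 1/(1.13) = 0.884956, so |z| = sqrt(0.884956) = 0.9407 for both roots.
Moduli of all roots: 0.6250, 0.9407, 0.9407.
All moduli strictly greater than 1? No.
Verdict: Not stationary.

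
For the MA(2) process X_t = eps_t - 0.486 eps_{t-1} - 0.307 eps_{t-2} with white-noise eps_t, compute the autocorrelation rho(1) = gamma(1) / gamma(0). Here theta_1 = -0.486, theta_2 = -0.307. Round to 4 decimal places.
\rho(1) = -0.2531

For an MA(q) process with theta_0 = 1, the autocovariance is
  gamma(k) = sigma^2 * sum_{i=0..q-k} theta_i * theta_{i+k},
and rho(k) = gamma(k) / gamma(0). Sigma^2 cancels.
  numerator   = (1)*(-0.486) + (-0.486)*(-0.307) = -0.336798.
  denominator = (1)^2 + (-0.486)^2 + (-0.307)^2 = 1.330445.
  rho(1) = -0.336798 / 1.330445 = -0.2531.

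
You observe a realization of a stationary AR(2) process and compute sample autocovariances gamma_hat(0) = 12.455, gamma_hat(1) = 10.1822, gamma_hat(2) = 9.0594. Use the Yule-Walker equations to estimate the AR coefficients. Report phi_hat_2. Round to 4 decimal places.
\hat\phi_{2} = 0.1780

The Yule-Walker equations for an AR(p) process read, in matrix form,
  Gamma_p phi = r_p,   with   (Gamma_p)_{ij} = gamma(|i - j|),
                       (r_p)_i = gamma(i),   i,j = 1..p.
Substitute the sample gammas (Toeplitz matrix and right-hand side of size 2):
  Gamma_p = [[12.455, 10.1822], [10.1822, 12.455]]
  r_p     = [10.1822, 9.0594]
Written out:
  12.455 phi_1 + 10.1822 phi_2 = 10.1822
  10.1822 phi_1 + 12.455 phi_2 = 9.0594
Solve by Cramer's rule:
  det = gamma(0)^2 - gamma(1)^2 = (12.455)^2 - (10.1822)^2 = 155.127025 - 103.67719684 = 51.44982816
  phi_hat_1 = [gamma(1) gamma(0) - gamma(1) gamma(2)] / det = [(10.1822)(12.455) - (10.1822)(9.0594)] / 51.44982816 = 34.57467832 / 51.44982816 = 0.672
  phi_hat_2 = [gamma(0) gamma(2) - gamma(1)^2] / det = [(12.455)(9.0594) - (10.1822)^2] / 51.44982816 = 9.15763016 / 51.44982816 = 0.178
So phi_hat = [0.6720, 0.1780].
Therefore phi_hat_2 = 0.1780.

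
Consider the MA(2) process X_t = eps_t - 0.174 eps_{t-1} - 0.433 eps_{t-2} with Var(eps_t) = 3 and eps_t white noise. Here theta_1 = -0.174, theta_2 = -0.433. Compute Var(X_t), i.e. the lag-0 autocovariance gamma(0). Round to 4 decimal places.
\gamma(0) = 3.6533

For an MA(q) process X_t = eps_t + sum_i theta_i eps_{t-i} with
Var(eps_t) = sigma^2, the variance is
  gamma(0) = sigma^2 * (1 + sum_i theta_i^2).
  sum_i theta_i^2 = (-0.174)^2 + (-0.433)^2 = 0.030276 + 0.187489 = 0.217765.
  gamma(0) = 3 * (1 + 0.217765) = 3 * 1.217765 = 3.653295, which rounds to 3.6533.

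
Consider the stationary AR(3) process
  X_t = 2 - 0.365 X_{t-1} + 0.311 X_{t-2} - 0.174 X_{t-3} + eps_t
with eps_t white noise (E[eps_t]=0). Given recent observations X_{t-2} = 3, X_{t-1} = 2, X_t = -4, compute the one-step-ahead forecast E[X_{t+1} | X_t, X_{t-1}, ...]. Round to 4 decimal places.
E[X_{t+1} \mid \mathcal F_t] = 3.5600

For an AR(p) model X_t = c + sum_i phi_i X_{t-i} + eps_t, the
one-step-ahead conditional mean is
  E[X_{t+1} | X_t, ...] = c + sum_i phi_i X_{t+1-i}.
Substitute known values:
  E[X_{t+1} | ...] = 2 + (-0.365) * (-4) + (0.311) * (2) + (-0.174) * (3)
                   = 3.5600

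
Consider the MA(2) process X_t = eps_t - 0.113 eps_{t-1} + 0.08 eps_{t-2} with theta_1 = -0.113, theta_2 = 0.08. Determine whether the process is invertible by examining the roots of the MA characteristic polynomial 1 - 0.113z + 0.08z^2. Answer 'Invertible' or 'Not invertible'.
\text{Invertible}

The MA(q) characteristic polynomial is P(z) = 1 - 0.113z + 0.08z^2.
Invertibility requires all roots to lie outside the unit circle, i.e. |z| > 1 for every root.
Set 1 + (-0.113) z + (0.08) z^2 = 0, i.e. a z^2 + b z + c = 0 with a = 0.08, b = -0.113, c = 1.
Discriminant D = b^2 - 4ac = (-0.113)^2 - 4*(0.08)*1 = 0.012769 - (0.32) = -0.307231.
D < 0, so the roots are the complex-conjugate pair z = (-b +/- i sqrt(-D)) / (2a) = 0.7063 +/- 3.4643i.
For a conjugate pair |z|^2 = z * conj(z) = (product of roots) = c/a = 1/(0.08) = 12.5, so |z| = sqrt(12.5) = 3.5355 for both roots.
Moduli of all roots: 3.5355, 3.5355.
All moduli strictly greater than 1? Yes.
Verdict: Invertible.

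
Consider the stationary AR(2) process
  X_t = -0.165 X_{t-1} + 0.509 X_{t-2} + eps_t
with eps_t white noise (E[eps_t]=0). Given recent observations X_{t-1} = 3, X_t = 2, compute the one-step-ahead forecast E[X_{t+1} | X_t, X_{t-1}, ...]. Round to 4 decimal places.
E[X_{t+1} \mid \mathcal F_t] = 1.1970

For an AR(p) model X_t = c + sum_i phi_i X_{t-i} + eps_t, the
one-step-ahead conditional mean is
  E[X_{t+1} | X_t, ...] = c + sum_i phi_i X_{t+1-i}.
Substitute known values:
  E[X_{t+1} | ...] = (-0.165) * (2) + (0.509) * (3)
                   = 1.1970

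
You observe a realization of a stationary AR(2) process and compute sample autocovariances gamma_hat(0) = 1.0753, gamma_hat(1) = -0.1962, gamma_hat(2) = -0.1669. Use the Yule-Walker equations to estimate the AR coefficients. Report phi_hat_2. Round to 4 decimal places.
\hat\phi_{2} = -0.1950

The Yule-Walker equations for an AR(p) process read, in matrix form,
  Gamma_p phi = r_p,   with   (Gamma_p)_{ij} = gamma(|i - j|),
                       (r_p)_i = gamma(i),   i,j = 1..p.
Substitute the sample gammas (Toeplitz matrix and right-hand side of size 2):
  Gamma_p = [[1.0753, -0.1962], [-0.1962, 1.0753]]
  r_p     = [-0.1962, -0.1669]
Written out:
  1.0753 phi_1 - 0.1962 phi_2 = -0.1962
  -0.1962 phi_1 + 1.0753 phi_2 = -0.1669
Solve by Cramer's rule:
  det = gamma(0)^2 - gamma(1)^2 = (1.0753)^2 - (-0.1962)^2 = 1.15627009 - 0.03849444 = 1.11777565
  phi_hat_1 = [gamma(1) gamma(0) - gamma(1) gamma(2)] / det = [(-0.1962)(1.0753) - (-0.1962)(-0.1669)] / 1.11777565 = -0.24371964 / 1.11777565 = -0.218
  phi_hat_2 = [gamma(0) gamma(2) - gamma(1)^2] / det = [(1.0753)(-0.1669) - (-0.1962)^2] / 1.11777565 = -0.21796201 / 1.11777565 = -0.195
So phi_hat = [-0.2180, -0.1950].
Therefore phi_hat_2 = -0.1950.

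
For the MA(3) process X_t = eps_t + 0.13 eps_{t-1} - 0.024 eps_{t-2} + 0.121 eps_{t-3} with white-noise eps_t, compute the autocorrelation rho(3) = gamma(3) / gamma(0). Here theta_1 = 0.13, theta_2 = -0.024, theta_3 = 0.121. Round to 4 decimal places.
\rho(3) = 0.1172

For an MA(q) process with theta_0 = 1, the autocovariance is
  gamma(k) = sigma^2 * sum_{i=0..q-k} theta_i * theta_{i+k},
and rho(k) = gamma(k) / gamma(0). Sigma^2 cancels.
  numerator   = (1)*(0.121) = 0.121.
  denominator = (1)^2 + (0.13)^2 + (-0.024)^2 + (0.121)^2 = 1.032117.
  rho(3) = 0.121 / 1.032117 = 0.1172.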